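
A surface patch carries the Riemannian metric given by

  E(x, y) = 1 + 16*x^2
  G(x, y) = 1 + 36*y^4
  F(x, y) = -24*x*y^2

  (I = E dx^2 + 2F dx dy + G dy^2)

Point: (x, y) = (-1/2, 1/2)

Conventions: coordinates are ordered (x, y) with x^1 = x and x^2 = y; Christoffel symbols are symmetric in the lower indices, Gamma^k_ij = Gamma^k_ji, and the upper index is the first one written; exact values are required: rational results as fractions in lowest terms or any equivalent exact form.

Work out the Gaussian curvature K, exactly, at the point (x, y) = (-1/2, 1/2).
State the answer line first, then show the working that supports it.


Answer: K = -384/841

E = 5, F = 3, G = 13/4, EG - F^2 = 29/4 at the point
E_x = -16, E_y = 0, F_x = -6, F_y = 12, G_x = 0, G_y = 18
E_yy = 0, F_xy = -24, G_xx = 0
Using the Brioschi determinant formula for K from the metric derivatives:
M1 = [[-E_yy/2 + F_xy - G_xx/2, E_x/2, F_x - E_y/2], [F_y - G_x/2, E, F], [G_y/2, F, G]] = [[-24, -8, -6], [12, 5, 3], [9, 3, 13/4]]; det M1 = -24
M2 = [[0, E_y/2, G_x/2], [E_y/2, E, F], [G_x/2, F, G]] = [[0, 0, 0], [0, 5, 3], [0, 3, 13/4]]; det M2 = 0
det M1 - det M2 = -24; K = -24 / (29/4)^2 = -384/841


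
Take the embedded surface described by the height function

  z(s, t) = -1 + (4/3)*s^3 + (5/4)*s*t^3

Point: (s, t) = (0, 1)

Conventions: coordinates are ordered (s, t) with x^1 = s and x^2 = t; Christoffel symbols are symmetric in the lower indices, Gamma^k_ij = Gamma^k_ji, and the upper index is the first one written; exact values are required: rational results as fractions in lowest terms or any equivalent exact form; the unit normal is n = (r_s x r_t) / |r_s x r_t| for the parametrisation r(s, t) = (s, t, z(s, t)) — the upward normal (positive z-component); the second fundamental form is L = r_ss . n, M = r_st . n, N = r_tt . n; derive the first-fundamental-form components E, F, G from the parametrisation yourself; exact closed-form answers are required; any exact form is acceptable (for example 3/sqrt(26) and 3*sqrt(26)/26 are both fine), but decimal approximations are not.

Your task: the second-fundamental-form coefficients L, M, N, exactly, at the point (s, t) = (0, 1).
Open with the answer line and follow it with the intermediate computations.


Answer: L = 0, M = 15*sqrt(41)/41, N = 0

z_s = 5/4, z_t = 0, z_ss = 0, z_st = 15/4, z_tt = 0
E = 41/16, F = 0, G = 1; answer radicand W^2 = 41/16
unnormalised second-form numerators: l = 0, m = 15/4, n = 0; L = l/sqrt(41/16), and similarly M = m/sqrt(W^2), N = n/sqrt(W^2)


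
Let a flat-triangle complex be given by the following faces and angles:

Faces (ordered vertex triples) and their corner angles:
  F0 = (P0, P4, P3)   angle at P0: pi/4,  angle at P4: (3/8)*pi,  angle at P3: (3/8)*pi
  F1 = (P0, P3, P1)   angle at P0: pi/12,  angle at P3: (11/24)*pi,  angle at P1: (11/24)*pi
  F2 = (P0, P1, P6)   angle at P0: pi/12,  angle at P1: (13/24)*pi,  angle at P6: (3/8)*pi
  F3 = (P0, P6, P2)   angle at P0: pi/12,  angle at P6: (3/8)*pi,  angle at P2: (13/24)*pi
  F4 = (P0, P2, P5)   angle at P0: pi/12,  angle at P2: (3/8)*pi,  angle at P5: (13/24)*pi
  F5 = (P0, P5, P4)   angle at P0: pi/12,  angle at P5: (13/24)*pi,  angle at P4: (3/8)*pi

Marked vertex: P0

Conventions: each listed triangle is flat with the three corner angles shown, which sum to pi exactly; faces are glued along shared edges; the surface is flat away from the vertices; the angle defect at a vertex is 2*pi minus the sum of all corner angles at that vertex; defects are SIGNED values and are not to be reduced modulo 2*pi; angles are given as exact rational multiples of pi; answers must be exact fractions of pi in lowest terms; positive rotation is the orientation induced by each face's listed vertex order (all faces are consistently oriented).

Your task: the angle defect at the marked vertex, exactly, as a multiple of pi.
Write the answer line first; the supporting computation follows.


Answer: defect(P0) = (4/3)*pi

Sum of corner angles at P0: (2/3)*pi
defect = 2*pi - (2/3)*pi


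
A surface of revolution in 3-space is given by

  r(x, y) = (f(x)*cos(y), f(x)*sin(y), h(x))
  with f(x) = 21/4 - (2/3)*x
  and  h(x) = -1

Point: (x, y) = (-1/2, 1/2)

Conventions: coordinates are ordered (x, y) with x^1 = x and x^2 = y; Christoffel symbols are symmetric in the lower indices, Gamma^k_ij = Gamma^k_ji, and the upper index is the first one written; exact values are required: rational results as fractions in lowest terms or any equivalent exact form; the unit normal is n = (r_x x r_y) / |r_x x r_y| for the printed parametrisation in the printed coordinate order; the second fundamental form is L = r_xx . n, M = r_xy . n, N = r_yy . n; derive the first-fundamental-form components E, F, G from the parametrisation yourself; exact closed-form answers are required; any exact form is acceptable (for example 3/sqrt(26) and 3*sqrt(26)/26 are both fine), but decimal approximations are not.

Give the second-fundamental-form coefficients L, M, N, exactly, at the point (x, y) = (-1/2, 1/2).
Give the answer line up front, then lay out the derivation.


Answer: L = 0, M = 0, N = 0

f = 67/12, f' = -2/3, f'' = 0, h' = 0, h'' = 0
E = 4/9, F = 0, G = 4489/144; answer radicand W^2 = 4/9
unnormalised second-form numerators: l = 0, m = 0, n = 0; L = l/sqrt(4/9), and similarly M = m/sqrt(W^2), N = n/sqrt(W^2)


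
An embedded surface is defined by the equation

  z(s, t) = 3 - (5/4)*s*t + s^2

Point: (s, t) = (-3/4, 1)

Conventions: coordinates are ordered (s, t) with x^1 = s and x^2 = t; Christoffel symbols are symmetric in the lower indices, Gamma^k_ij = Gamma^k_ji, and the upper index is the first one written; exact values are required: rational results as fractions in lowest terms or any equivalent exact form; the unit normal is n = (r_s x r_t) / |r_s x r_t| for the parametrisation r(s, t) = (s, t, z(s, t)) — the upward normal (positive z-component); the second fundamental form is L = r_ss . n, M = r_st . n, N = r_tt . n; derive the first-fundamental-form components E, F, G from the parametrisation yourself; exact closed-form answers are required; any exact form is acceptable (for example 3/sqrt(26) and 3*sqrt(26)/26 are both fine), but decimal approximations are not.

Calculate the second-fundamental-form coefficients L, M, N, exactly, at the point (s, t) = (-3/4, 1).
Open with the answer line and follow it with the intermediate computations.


Answer: L = 32*sqrt(2417)/2417, M = -20*sqrt(2417)/2417, N = 0

z_s = -11/4, z_t = 15/16, z_ss = 2, z_st = -5/4, z_tt = 0
E = 137/16, F = -165/64, G = 481/256; answer radicand W^2 = 2417/256
unnormalised second-form numerators: l = 2, m = -5/4, n = 0; L = l/sqrt(2417/256), and similarly M = m/sqrt(W^2), N = n/sqrt(W^2)


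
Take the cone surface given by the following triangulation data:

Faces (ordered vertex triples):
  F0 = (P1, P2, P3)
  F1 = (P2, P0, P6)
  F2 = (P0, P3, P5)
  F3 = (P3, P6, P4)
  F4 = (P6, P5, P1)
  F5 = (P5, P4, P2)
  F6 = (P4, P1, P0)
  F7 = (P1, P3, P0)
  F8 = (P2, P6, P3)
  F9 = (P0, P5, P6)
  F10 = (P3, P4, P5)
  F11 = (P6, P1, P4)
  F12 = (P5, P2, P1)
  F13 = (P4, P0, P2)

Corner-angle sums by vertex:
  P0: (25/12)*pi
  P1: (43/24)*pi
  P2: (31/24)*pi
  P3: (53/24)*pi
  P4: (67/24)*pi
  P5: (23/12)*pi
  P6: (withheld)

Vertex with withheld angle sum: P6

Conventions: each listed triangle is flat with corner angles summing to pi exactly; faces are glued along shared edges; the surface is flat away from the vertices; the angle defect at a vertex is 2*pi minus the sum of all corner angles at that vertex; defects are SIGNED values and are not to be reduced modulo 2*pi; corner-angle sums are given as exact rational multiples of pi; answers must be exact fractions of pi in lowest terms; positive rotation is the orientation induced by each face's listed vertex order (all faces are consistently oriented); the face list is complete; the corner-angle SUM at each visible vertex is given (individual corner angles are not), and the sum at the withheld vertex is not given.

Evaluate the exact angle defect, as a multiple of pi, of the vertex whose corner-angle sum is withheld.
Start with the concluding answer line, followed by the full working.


Answer: defect(P6) = pi/12

V = 7, E = 21, F = 14; chi = V - E + F = 0
Gauss-Bonnet: total defect = 2*pi*chi = 0; visible defects sum to -pi/12


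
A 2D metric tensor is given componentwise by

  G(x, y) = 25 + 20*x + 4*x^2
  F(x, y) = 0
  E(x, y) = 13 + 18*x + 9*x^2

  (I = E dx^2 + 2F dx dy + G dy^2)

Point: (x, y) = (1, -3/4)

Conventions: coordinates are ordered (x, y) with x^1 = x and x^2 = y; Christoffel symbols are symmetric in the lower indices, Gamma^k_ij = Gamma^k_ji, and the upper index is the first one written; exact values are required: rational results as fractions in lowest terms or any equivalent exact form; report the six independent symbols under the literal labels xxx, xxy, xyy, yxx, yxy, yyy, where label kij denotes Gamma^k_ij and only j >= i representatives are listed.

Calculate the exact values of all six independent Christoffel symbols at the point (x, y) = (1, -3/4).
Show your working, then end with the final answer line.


E = 40, F = 0, G = 49 at the point
E_x = 36, E_y = 0, F_x = 0, F_y = 0, G_x = 28, G_y = 0
EG - F^2 = 1960;  g^inv = (1/1960) * [[49, 0], [0, 40]]
first-kind symbols [ij,l] = (1/2)(d_i g_jl + d_j g_il - d_l g_ij): [xx,x] = E_x/2 = 18, [xx,y] = F_x - E_y/2 = 0, [xy,x] = E_y/2 = 0, [xy,y] = G_x/2 = 14, [yy,x] = F_y - G_x/2 = -14, [yy,y] = G_y/2 = 0
Gamma^x_ij = (G*[ij,x] - F*[ij,y])/(EG - F^2), Gamma^y_ij = (E*[ij,y] - F*[ij,x])/(EG - F^2)

Answer: Gamma_xxx = 9/20, Gamma_xxy = 0, Gamma_xyy = -7/20, Gamma_yxx = 0, Gamma_yxy = 2/7, Gamma_yyy = 0


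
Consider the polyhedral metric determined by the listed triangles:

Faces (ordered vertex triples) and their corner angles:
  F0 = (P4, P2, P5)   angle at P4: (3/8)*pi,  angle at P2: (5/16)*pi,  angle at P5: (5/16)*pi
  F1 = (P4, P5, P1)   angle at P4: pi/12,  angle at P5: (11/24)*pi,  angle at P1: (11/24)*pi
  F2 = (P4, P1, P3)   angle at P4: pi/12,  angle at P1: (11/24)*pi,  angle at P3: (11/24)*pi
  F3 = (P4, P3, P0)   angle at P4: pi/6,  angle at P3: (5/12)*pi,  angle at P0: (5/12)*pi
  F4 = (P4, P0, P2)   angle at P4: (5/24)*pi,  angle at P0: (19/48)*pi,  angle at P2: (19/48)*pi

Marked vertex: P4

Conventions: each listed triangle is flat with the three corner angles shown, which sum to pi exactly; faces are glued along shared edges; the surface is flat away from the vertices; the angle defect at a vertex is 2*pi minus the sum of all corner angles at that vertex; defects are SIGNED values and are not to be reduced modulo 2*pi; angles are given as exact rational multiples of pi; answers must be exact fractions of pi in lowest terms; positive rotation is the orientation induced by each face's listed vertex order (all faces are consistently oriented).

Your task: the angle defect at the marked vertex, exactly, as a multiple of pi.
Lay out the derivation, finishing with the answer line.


Sum of corner angles at P4: (11/12)*pi
defect = 2*pi - (11/12)*pi

Answer: defect(P4) = (13/12)*pi


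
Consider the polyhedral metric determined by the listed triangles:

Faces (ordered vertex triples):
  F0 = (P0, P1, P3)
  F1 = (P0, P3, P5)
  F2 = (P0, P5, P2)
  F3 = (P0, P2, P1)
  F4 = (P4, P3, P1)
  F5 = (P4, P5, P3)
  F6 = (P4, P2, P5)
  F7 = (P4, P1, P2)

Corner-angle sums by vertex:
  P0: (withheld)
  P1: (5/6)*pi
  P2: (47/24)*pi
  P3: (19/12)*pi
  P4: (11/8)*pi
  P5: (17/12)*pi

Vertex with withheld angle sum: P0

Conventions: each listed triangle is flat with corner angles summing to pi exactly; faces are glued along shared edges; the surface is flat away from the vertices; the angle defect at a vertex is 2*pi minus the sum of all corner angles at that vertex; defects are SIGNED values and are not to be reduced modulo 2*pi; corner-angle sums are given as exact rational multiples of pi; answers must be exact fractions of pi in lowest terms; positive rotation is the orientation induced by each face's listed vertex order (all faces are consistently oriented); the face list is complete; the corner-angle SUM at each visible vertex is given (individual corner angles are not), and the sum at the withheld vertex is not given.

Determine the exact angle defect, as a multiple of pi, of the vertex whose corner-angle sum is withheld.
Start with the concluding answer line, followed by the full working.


Answer: defect(P0) = (7/6)*pi

V = 6, E = 12, F = 8; chi = V - E + F = 2
Gauss-Bonnet: total defect = 2*pi*chi = 4*pi; visible defects sum to (17/6)*pi


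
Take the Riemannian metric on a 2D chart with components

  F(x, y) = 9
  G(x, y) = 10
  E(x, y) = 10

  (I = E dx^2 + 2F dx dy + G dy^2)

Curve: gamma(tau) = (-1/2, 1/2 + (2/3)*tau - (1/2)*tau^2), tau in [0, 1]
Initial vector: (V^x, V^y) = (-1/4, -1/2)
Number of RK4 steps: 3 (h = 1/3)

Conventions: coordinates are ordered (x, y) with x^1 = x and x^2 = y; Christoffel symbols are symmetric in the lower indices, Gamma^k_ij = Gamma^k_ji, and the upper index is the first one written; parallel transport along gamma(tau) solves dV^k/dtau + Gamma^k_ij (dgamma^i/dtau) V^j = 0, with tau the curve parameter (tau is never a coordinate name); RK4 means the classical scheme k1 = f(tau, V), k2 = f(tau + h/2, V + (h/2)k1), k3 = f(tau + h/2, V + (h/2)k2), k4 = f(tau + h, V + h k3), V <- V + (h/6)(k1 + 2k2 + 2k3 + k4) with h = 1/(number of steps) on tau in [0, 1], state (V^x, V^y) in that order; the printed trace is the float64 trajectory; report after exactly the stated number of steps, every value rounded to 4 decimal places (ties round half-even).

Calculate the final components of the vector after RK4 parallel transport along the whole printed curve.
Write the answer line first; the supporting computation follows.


Answer: V^x = -0.2500, V^y = -0.5000

gamma'(tau) = (0, 2/3 - tau); f(tau, V)^k = -Gamma^k_ij(gamma(tau)) gamma'^i(tau) V^j; h = 1/3; intermediate values shown to 6 dp
curve data and Christoffel symbols at the stage parameters:
  tau = 0.000000: gamma = (-0.500000, 0.500000), gamma' = (0.000000, 0.666667); Gamma_xxx = 0.000000, Gamma_xxy = 0.000000, Gamma_xyy = 0.000000, Gamma_yxx = 0.000000, Gamma_yxy = 0.000000, Gamma_yyy = 0.000000
  tau = 0.166667: gamma = (-0.500000, 0.597222), gamma' = (0.000000, 0.500000); Gamma_xxx = 0.000000, Gamma_xxy = 0.000000, Gamma_xyy = 0.000000, Gamma_yxx = 0.000000, Gamma_yxy = 0.000000, Gamma_yyy = 0.000000
  tau = 0.333333: gamma = (-0.500000, 0.666667), gamma' = (0.000000, 0.333333); Gamma_xxx = 0.000000, Gamma_xxy = 0.000000, Gamma_xyy = 0.000000, Gamma_yxx = 0.000000, Gamma_yxy = 0.000000, Gamma_yyy = 0.000000
  tau = 0.500000: gamma = (-0.500000, 0.708333), gamma' = (0.000000, 0.166667); Gamma_xxx = 0.000000, Gamma_xxy = 0.000000, Gamma_xyy = 0.000000, Gamma_yxx = 0.000000, Gamma_yxy = 0.000000, Gamma_yyy = 0.000000
  tau = 0.666667: gamma = (-0.500000, 0.722222), gamma' = (0.000000, 0.000000); Gamma_xxx = 0.000000, Gamma_xxy = 0.000000, Gamma_xyy = 0.000000, Gamma_yxx = 0.000000, Gamma_yxy = 0.000000, Gamma_yyy = 0.000000
  tau = 0.833333: gamma = (-0.500000, 0.708333), gamma' = (0.000000, -0.166667); Gamma_xxx = 0.000000, Gamma_xxy = 0.000000, Gamma_xyy = 0.000000, Gamma_yxx = 0.000000, Gamma_yxy = 0.000000, Gamma_yyy = 0.000000
  tau = 1.000000: gamma = (-0.500000, 0.666667), gamma' = (0.000000, -0.333333); Gamma_xxx = 0.000000, Gamma_xxy = 0.000000, Gamma_xyy = 0.000000, Gamma_yxx = 0.000000, Gamma_yxy = 0.000000, Gamma_yyy = 0.000000
step 0: V^x = -0.2500, V^y = -0.5000
step 1: k1 = (0.000000, 0.000000), k2 = (0.000000, 0.000000), k3 = (0.000000, 0.000000), k4 = (0.000000, 0.000000); V <- V + (h/6)(k1 + 2k2 + 2k3 + k4): V^x = -0.2500, V^y = -0.5000
step 2: k1 = (0.000000, 0.000000), k2 = (0.000000, 0.000000), k3 = (0.000000, 0.000000), k4 = (0.000000, 0.000000); V <- V + (h/6)(k1 + 2k2 + 2k3 + k4): V^x = -0.2500, V^y = -0.5000
step 3: k1 = (0.000000, 0.000000), k2 = (0.000000, 0.000000), k3 = (0.000000, 0.000000), k4 = (0.000000, 0.000000); V <- V + (h/6)(k1 + 2k2 + 2k3 + k4): V^x = -0.2500, V^y = -0.5000


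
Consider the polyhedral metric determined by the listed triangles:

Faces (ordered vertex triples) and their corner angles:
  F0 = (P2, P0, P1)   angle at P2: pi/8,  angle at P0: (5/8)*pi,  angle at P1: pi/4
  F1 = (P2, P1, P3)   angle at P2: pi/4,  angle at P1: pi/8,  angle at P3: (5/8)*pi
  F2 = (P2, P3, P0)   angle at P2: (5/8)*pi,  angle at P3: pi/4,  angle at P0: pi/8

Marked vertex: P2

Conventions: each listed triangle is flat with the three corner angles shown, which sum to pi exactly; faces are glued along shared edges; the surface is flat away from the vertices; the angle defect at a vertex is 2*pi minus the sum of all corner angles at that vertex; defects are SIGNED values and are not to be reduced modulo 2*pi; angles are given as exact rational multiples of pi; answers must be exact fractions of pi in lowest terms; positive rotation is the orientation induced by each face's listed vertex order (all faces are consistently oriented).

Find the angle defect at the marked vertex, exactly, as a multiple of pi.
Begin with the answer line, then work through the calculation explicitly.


Answer: defect(P2) = pi

Sum of corner angles at P2: pi
defect = 2*pi - pi


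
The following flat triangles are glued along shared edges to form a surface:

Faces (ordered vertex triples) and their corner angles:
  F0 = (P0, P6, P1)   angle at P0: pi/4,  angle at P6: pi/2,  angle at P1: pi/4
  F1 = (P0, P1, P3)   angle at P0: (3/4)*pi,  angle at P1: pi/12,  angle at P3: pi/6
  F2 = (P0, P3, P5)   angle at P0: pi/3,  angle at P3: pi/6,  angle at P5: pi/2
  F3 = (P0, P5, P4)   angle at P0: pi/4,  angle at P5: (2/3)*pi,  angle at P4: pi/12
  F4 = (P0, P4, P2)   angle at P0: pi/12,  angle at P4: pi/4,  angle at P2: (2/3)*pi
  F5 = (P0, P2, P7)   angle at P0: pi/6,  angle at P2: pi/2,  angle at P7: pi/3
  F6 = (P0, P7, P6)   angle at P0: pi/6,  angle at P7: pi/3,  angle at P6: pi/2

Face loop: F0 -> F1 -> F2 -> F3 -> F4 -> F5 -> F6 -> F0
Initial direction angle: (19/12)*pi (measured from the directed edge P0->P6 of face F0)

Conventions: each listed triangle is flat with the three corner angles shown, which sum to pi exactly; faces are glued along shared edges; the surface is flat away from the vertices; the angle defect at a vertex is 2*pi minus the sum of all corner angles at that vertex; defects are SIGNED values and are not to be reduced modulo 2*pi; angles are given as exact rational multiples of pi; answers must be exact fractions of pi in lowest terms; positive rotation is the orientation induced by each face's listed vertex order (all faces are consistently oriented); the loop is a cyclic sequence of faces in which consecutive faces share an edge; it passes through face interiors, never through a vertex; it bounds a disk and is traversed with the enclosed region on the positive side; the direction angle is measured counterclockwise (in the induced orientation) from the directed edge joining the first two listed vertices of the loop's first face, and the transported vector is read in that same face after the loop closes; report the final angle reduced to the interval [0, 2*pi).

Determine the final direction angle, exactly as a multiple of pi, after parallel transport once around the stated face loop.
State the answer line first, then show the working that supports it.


Answer: final direction angle = (19/12)*pi

enclosed vertex P0: corner angles sum to 2*pi, defect = 2*pi - 2*pi = 0
the rotation equals the total enclosed defect, so the final angle is initial + defects (mod 2*pi)
final angle = (19/12)*pi + 0 = (19/12)*pi (mod 2*pi)


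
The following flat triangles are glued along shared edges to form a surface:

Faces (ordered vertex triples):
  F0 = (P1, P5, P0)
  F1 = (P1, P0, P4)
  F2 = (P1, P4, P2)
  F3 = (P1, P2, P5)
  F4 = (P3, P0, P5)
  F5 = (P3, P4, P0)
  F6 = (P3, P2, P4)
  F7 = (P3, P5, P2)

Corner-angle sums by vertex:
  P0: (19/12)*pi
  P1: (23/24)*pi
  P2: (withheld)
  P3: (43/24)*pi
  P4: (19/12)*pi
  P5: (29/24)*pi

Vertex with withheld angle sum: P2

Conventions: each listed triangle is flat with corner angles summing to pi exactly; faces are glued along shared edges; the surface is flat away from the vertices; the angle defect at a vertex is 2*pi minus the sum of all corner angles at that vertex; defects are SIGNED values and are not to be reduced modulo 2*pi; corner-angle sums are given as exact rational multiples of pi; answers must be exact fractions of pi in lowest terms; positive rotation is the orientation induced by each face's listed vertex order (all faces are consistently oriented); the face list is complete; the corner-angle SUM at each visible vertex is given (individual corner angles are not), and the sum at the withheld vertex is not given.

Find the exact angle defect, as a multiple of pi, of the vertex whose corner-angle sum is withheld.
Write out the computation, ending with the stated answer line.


V = 6, E = 12, F = 8; chi = V - E + F = 2
Gauss-Bonnet: total defect = 2*pi*chi = 4*pi; visible defects sum to (23/8)*pi

Answer: defect(P2) = (9/8)*pi


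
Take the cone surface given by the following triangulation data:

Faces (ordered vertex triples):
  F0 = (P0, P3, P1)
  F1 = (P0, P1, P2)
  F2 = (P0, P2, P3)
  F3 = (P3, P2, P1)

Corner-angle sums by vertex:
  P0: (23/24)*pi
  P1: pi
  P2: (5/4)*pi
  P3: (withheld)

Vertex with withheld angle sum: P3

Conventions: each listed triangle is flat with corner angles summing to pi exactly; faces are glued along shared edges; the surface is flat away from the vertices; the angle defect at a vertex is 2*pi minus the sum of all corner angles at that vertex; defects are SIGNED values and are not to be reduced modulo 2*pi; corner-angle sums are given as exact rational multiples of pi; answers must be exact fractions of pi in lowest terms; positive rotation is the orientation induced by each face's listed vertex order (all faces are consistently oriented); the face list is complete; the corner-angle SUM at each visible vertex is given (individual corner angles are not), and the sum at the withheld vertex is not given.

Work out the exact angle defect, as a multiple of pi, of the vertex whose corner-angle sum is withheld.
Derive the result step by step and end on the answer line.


V = 4, E = 6, F = 4; chi = V - E + F = 2
Gauss-Bonnet: total defect = 2*pi*chi = 4*pi; visible defects sum to (67/24)*pi

Answer: defect(P3) = (29/24)*pi


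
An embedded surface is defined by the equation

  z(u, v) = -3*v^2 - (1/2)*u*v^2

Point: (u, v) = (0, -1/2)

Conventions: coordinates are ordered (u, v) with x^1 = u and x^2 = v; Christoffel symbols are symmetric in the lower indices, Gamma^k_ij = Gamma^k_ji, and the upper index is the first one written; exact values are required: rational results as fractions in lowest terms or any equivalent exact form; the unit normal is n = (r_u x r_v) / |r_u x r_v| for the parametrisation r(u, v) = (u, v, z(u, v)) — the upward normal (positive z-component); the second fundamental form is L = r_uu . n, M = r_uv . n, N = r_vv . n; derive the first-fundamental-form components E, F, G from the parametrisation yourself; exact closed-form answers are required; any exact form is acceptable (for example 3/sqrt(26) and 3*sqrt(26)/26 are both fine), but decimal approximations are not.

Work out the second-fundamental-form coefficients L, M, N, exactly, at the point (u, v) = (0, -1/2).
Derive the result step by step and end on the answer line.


z_u = -1/8, z_v = 3, z_uu = 0, z_uv = 1/2, z_vv = -6
E = 65/64, F = -3/8, G = 10; answer radicand W^2 = 641/64
unnormalised second-form numerators: l = 0, m = 1/2, n = -6; L = l/sqrt(641/64), and similarly M = m/sqrt(W^2), N = n/sqrt(W^2)

Answer: L = 0, M = 4*sqrt(641)/641, N = -48*sqrt(641)/641


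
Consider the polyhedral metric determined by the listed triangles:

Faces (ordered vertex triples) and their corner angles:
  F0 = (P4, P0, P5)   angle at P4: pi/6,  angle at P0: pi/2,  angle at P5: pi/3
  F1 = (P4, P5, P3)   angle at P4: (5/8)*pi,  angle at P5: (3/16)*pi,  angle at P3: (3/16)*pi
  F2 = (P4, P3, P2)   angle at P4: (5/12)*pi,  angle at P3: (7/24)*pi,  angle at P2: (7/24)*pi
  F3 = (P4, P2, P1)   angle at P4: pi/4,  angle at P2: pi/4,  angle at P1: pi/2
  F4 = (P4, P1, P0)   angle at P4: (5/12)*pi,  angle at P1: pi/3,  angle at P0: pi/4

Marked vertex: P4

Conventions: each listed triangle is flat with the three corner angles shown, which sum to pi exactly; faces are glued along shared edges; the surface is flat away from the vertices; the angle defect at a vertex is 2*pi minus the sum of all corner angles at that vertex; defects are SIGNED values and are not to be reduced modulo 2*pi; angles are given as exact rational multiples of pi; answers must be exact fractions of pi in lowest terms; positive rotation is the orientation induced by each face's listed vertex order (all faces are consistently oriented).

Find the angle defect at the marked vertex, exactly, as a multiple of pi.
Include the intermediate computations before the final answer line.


Sum of corner angles at P4: (15/8)*pi
defect = 2*pi - (15/8)*pi

Answer: defect(P4) = pi/8


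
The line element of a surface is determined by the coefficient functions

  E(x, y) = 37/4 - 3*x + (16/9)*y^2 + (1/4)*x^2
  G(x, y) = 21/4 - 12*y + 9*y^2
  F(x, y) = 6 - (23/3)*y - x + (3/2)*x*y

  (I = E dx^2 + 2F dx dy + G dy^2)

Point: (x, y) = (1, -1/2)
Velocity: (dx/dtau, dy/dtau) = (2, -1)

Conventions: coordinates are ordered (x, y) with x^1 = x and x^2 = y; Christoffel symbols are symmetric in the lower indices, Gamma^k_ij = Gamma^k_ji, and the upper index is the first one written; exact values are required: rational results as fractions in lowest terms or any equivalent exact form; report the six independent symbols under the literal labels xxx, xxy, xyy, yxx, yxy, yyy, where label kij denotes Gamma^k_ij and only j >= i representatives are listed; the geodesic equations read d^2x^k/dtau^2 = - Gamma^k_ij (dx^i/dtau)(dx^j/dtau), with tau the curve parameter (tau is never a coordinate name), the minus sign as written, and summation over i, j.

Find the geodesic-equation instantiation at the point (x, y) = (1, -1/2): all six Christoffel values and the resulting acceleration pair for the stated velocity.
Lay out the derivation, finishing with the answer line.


E = 125/18, F = 97/12, G = 27/2 at the point
E_x = -5/2, E_y = -16/9, F_x = -7/4, F_y = -37/6, G_x = 0, G_y = -21
EG - F^2 = 4091/144;  g^inv = (144/4091) * [[27/2, -97/12], [-97/12, 125/18]]
first-kind symbols [ij,l] = (1/2)(d_i g_jl + d_j g_il - d_l g_ij): [xx,x] = E_x/2 = -5/4, [xx,y] = F_x - E_y/2 = -31/36, [xy,x] = E_y/2 = -8/9, [xy,y] = G_x/2 = 0, [yy,x] = F_y - G_x/2 = -37/6, [yy,y] = G_y/2 = -21/2
Gamma^x_ij = (G*[ij,x] - F*[ij,y])/(EG - F^2), Gamma^y_ij = (E*[ij,y] - F*[ij,x])/(EG - F^2)
Gamma_xxx = -4283/12273, Gamma_xxy = -1728/4091, Gamma_xyy = 234/4091, Gamma_yxx = 5345/36819, Gamma_yxy = 3104/12273, Gamma_yyy = -3322/4091
d^2x/dtau^2 = -(Gamma_xxx*(2)^2 + 2*Gamma_xxy*(2)*(-1) + Gamma_xyy*(-1)^2) = -4306/12273
d^2y/dtau^2 = -(Gamma_yxx*(2)^2 + 2*Gamma_yxy*(2)*(-1) + Gamma_yyy*(-1)^2) = 45766/36819

Answer: Gamma_xxx = -4283/12273, Gamma_xxy = -1728/4091, Gamma_xyy = 234/4091, Gamma_yxx = 5345/36819, Gamma_yxy = 3104/12273, Gamma_yyy = -3322/4091; accelerations (d^2x/dtau^2, d^2y/dtau^2) = (-4306/12273, 45766/36819)


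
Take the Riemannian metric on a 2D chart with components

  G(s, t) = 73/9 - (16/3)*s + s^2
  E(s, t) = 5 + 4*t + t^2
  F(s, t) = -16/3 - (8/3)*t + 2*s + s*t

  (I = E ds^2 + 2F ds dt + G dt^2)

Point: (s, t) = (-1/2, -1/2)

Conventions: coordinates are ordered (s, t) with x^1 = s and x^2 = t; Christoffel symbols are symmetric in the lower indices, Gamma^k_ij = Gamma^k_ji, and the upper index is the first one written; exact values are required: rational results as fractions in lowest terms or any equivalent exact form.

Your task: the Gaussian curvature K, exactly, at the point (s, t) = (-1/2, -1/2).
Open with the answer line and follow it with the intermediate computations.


Answer: K = -324/57121

E = 13/4, F = -19/4, G = 397/36, EG - F^2 = 239/18 at the point
E_s = 0, E_t = 3, F_s = 3/2, F_t = -19/6, G_s = -19/3, G_t = 0
E_tt = 2, F_st = 1, G_ss = 2
Evaluate Brioschi's two determinant matrices M1, M2 and divide by (EG - F^2)^2.
M1 = [[-E_tt/2 + F_st - G_ss/2, E_s/2, F_s - E_t/2], [F_t - G_s/2, E, F], [G_t/2, F, G]] = [[-1, 0, 0], [0, 13/4, -19/4], [0, -19/4, 397/36]]; det M1 = -239/18
M2 = [[0, E_t/2, G_s/2], [E_t/2, E, F], [G_s/2, F, G]] = [[0, 3/2, -19/6], [3/2, 13/4, -19/4], [-19/6, -19/4, 397/36]]; det M2 = -221/18
det M1 - det M2 = -1; K = -1 / (239/18)^2 = -324/57121


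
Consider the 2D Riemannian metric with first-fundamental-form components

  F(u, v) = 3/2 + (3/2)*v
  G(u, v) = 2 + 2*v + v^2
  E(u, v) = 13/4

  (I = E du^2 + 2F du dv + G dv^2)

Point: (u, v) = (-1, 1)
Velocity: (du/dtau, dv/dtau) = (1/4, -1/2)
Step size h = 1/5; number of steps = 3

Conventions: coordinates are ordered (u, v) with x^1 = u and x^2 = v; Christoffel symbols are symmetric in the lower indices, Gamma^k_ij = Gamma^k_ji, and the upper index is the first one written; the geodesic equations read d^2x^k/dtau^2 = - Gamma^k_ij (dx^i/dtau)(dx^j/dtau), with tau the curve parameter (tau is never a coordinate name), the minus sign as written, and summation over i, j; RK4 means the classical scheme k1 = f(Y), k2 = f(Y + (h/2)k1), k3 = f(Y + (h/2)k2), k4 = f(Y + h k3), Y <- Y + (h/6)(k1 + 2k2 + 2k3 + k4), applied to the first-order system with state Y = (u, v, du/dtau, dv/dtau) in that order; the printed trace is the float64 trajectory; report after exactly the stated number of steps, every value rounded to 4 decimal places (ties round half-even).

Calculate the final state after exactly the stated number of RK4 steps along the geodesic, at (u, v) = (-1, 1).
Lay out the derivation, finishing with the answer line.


f(Y) = (du/dtau, dv/dtau, -Gamma^u_ij Y'^i Y'^j, -Gamma^v_ij Y'^i Y'^j) with the Gammas evaluated at the stage position; h = 0.200000; intermediate values shown to 6 dp
step 0: u = -1.0000, v = 1.0000, du/dtau = 0.2500, dv/dtau = -0.5000
step 1:
  k1: at (u, v) = (-1.000000, 1.000000), (du/dtau, dv/dtau) = (0.250000, -0.500000); Gamma_uuu = 0.000000, Gamma_uuv = 0.000000, Gamma_uvv = 0.206897, Gamma_vuu = 0.000000, Gamma_vuv = 0.000000, Gamma_vvv = 0.275862; k1 = (0.250000, -0.500000, -0.051724, -0.068966)
  k2: at (u, v) = (-0.975000, 0.950000), (du/dtau, dv/dtau) = (0.244828, -0.506897); Gamma_uuu = 0.000000, Gamma_uuv = 0.000000, Gamma_uvv = 0.212691, Gamma_vuu = 0.000000, Gamma_vuv = 0.000000, Gamma_vvv = 0.276498; k2 = (0.244828, -0.506897, -0.054650, -0.071044)
  k3: at (u, v) = (-0.975517, 0.949310), (du/dtau, dv/dtau) = (0.244535, -0.507104); Gamma_uuu = 0.000000, Gamma_uuv = 0.000000, Gamma_uvv = 0.212772, Gamma_vuu = 0.000000, Gamma_vuv = 0.000000, Gamma_vvv = 0.276505; k3 = (0.244535, -0.507104, -0.054715, -0.071105)
  k4: at (u, v) = (-0.951093, 0.898579), (du/dtau, dv/dtau) = (0.239057, -0.514221); Gamma_uuu = 0.000000, Gamma_uuv = 0.000000, Gamma_uvv = 0.218831, Gamma_vuu = 0.000000, Gamma_vuv = 0.000000, Gamma_vvv = 0.276979; k4 = (0.239057, -0.514221, -0.057864, -0.073240)
  Y <- Y + (h/6)(k1 + 2k2 + 2k3 + k4): u = -0.9511, v = 0.8986, du/dtau = 0.2391, dv/dtau = -0.5142
step 2:
  k1: at (u, v) = (-0.951074, 0.898593), (du/dtau, dv/dtau) = (0.239056, -0.514217); Gamma_uuu = 0.000000, Gamma_uuv = 0.000000, Gamma_uvv = 0.218829, Gamma_vuu = 0.000000, Gamma_vuv = 0.000000, Gamma_vvv = 0.276979; k1 = (0.239056, -0.514217, -0.057863, -0.073238)
  k2: at (u, v) = (-0.927168, 0.847171), (du/dtau, dv/dtau) = (0.233270, -0.521541); Gamma_uuu = 0.000000, Gamma_uuv = 0.000000, Gamma_uvv = 0.225156, Gamma_vuu = 0.000000, Gamma_vuv = 0.000000, Gamma_vvv = 0.277268; k2 = (0.233270, -0.521541, -0.061244, -0.075418)
  k3: at (u, v) = (-0.927747, 0.846439), (du/dtau, dv/dtau) = (0.232932, -0.521759); Gamma_uuu = 0.000000, Gamma_uuv = 0.000000, Gamma_uvv = 0.225248, Gamma_vuu = 0.000000, Gamma_vuv = 0.000000, Gamma_vvv = 0.277271; k3 = (0.232932, -0.521759, -0.061320, -0.075482)
  k4: at (u, v) = (-0.904488, 0.794241), (du/dtau, dv/dtau) = (0.226792, -0.529313); Gamma_uuu = 0.000000, Gamma_uuv = 0.000000, Gamma_uvv = 0.231864, Gamma_vuu = 0.000000, Gamma_vuv = 0.000000, Gamma_vvv = 0.277347; k4 = (0.226792, -0.529313, -0.064962, -0.077705)
  Y <- Y + (h/6)(k1 + 2k2 + 2k3 + k4): u = -0.9045, v = 0.7943, du/dtau = 0.2268, dv/dtau = -0.5293
step 3:
  k1: at (u, v) = (-0.904466, 0.794255), (du/dtau, dv/dtau) = (0.226791, -0.529308); Gamma_uuu = 0.000000, Gamma_uuv = 0.000000, Gamma_uvv = 0.231863, Gamma_vuu = 0.000000, Gamma_vuv = 0.000000, Gamma_vvv = 0.277347; k1 = (0.226791, -0.529308, -0.064960, -0.077704)
  k2: at (u, v) = (-0.881786, 0.741324), (du/dtau, dv/dtau) = (0.220295, -0.537079); Gamma_uuu = 0.000000, Gamma_uuv = 0.000000, Gamma_uvv = 0.238769, Gamma_vuu = 0.000000, Gamma_vuv = 0.000000, Gamma_vvv = 0.277183; k2 = (0.220295, -0.537079, -0.068874, -0.079954)
  k3: at (u, v) = (-0.882436, 0.740547), (du/dtau, dv/dtau) = (0.219904, -0.537304); Gamma_uuu = 0.000000, Gamma_uuv = 0.000000, Gamma_uvv = 0.238872, Gamma_vuu = 0.000000, Gamma_vuv = 0.000000, Gamma_vvv = 0.277179; k3 = (0.219904, -0.537304, -0.068961, -0.080020)
  k4: at (u, v) = (-0.860485, 0.686794), (du/dtau, dv/dtau) = (0.212999, -0.545312); Gamma_uuu = 0.000000, Gamma_uuv = 0.000000, Gamma_uvv = 0.246092, Gamma_vuu = 0.000000, Gamma_vuv = 0.000000, Gamma_vvv = 0.276738; k4 = (0.212999, -0.545312, -0.073179, -0.082292)
  Y <- Y + (h/6)(k1 + 2k2 + 2k3 + k4): u = -0.8605, v = 0.6868, du/dtau = 0.2130, dv/dtau = -0.5453

Answer: u = -0.8605, v = 0.6868, du/dtau = 0.2130, dv/dtau = -0.5453


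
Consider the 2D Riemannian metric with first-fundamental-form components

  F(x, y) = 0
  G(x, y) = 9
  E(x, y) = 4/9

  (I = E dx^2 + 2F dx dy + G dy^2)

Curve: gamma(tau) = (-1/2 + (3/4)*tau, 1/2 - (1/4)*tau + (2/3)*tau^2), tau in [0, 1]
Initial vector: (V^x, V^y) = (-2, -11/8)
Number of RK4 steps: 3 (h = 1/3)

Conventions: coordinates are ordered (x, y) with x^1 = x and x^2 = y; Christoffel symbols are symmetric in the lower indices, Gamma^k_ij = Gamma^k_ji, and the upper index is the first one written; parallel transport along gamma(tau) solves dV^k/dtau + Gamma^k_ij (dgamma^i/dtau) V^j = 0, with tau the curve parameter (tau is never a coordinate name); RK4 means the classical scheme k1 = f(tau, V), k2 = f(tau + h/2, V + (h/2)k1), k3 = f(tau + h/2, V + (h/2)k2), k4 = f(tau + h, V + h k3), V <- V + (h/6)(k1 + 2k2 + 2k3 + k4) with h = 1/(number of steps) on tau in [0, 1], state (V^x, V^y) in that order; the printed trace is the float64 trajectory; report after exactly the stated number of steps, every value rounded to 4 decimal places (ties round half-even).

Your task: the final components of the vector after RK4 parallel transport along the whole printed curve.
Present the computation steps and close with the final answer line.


gamma'(tau) = (3/4, -1/4 + (4/3)*tau); f(tau, V)^k = -Gamma^k_ij(gamma(tau)) gamma'^i(tau) V^j; h = 1/3; intermediate values shown to 6 dp
curve data and Christoffel symbols at the stage parameters:
  tau = 0.000000: gamma = (-0.500000, 0.500000), gamma' = (0.750000, -0.250000); Gamma_xxx = 0.000000, Gamma_xxy = 0.000000, Gamma_xyy = 0.000000, Gamma_yxx = 0.000000, Gamma_yxy = 0.000000, Gamma_yyy = 0.000000
  tau = 0.166667: gamma = (-0.375000, 0.476852), gamma' = (0.750000, -0.027778); Gamma_xxx = 0.000000, Gamma_xxy = 0.000000, Gamma_xyy = 0.000000, Gamma_yxx = 0.000000, Gamma_yxy = 0.000000, Gamma_yyy = 0.000000
  tau = 0.333333: gamma = (-0.250000, 0.490741), gamma' = (0.750000, 0.194444); Gamma_xxx = 0.000000, Gamma_xxy = 0.000000, Gamma_xyy = 0.000000, Gamma_yxx = 0.000000, Gamma_yxy = 0.000000, Gamma_yyy = 0.000000
  tau = 0.500000: gamma = (-0.125000, 0.541667), gamma' = (0.750000, 0.416667); Gamma_xxx = 0.000000, Gamma_xxy = 0.000000, Gamma_xyy = 0.000000, Gamma_yxx = 0.000000, Gamma_yxy = 0.000000, Gamma_yyy = 0.000000
  tau = 0.666667: gamma = (0.000000, 0.629630), gamma' = (0.750000, 0.638889); Gamma_xxx = 0.000000, Gamma_xxy = 0.000000, Gamma_xyy = 0.000000, Gamma_yxx = 0.000000, Gamma_yxy = 0.000000, Gamma_yyy = 0.000000
  tau = 0.833333: gamma = (0.125000, 0.754630), gamma' = (0.750000, 0.861111); Gamma_xxx = 0.000000, Gamma_xxy = 0.000000, Gamma_xyy = 0.000000, Gamma_yxx = 0.000000, Gamma_yxy = 0.000000, Gamma_yyy = 0.000000
  tau = 1.000000: gamma = (0.250000, 0.916667), gamma' = (0.750000, 1.083333); Gamma_xxx = 0.000000, Gamma_xxy = 0.000000, Gamma_xyy = 0.000000, Gamma_yxx = 0.000000, Gamma_yxy = 0.000000, Gamma_yyy = 0.000000
step 0: V^x = -2.0000, V^y = -1.3750
step 1: k1 = (0.000000, 0.000000), k2 = (0.000000, 0.000000), k3 = (0.000000, 0.000000), k4 = (0.000000, 0.000000); V <- V + (h/6)(k1 + 2k2 + 2k3 + k4): V^x = -2.0000, V^y = -1.3750
step 2: k1 = (0.000000, 0.000000), k2 = (0.000000, 0.000000), k3 = (0.000000, 0.000000), k4 = (0.000000, 0.000000); V <- V + (h/6)(k1 + 2k2 + 2k3 + k4): V^x = -2.0000, V^y = -1.3750
step 3: k1 = (0.000000, 0.000000), k2 = (0.000000, 0.000000), k3 = (0.000000, 0.000000), k4 = (0.000000, 0.000000); V <- V + (h/6)(k1 + 2k2 + 2k3 + k4): V^x = -2.0000, V^y = -1.3750

Answer: V^x = -2.0000, V^y = -1.3750


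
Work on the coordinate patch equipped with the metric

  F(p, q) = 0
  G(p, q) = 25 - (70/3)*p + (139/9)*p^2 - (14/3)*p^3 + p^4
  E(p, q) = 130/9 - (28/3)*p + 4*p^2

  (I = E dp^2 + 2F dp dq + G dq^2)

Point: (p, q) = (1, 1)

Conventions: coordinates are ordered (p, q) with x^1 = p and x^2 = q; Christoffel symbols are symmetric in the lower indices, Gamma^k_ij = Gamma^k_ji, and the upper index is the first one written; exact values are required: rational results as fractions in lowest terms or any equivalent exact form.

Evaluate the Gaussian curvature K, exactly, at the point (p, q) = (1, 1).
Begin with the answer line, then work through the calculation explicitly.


Answer: K = -2187/36982

E = 82/9, F = 0, G = 121/9, EG - F^2 = 9922/81 at the point
E_p = -4/3, E_q = 0, F_p = 0, F_q = 0, G_p = -22/9, G_q = 0
E_qq = 0, F_pq = 0, G_pp = 134/9
K follows from Brioschi's formula, (det M1 - det M2)/(EG - F^2)^2.
M1 = [[-E_qq/2 + F_pq - G_pp/2, E_p/2, F_p - E_q/2], [F_q - G_p/2, E, F], [G_q/2, F, G]] = [[-67/9, -2/3, 0], [11/9, 82/9, 0], [0, 0, 121/9]]; det M1 = -656788/729
M2 = [[0, E_q/2, G_p/2], [E_q/2, E, F], [G_p/2, F, G]] = [[0, 0, -11/9], [0, 82/9, 0], [-11/9, 0, 121/9]]; det M2 = -9922/729
det M1 - det M2 = -2662/3; K = -2662/3 / (9922/81)^2 = -2187/36982


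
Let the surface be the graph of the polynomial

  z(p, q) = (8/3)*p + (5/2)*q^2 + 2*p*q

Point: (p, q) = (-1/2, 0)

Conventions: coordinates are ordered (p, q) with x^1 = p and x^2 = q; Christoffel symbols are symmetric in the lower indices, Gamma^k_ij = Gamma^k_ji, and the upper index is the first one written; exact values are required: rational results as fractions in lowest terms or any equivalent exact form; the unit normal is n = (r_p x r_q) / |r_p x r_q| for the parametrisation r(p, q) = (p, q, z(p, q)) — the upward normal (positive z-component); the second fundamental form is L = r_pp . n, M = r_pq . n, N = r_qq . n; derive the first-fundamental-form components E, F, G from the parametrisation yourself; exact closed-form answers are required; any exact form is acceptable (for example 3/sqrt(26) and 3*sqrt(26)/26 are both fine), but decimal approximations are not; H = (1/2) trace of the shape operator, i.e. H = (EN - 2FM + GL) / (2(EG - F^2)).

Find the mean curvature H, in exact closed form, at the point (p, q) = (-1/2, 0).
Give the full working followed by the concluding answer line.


z_p = 8/3, z_q = -1, z_pp = 0, z_pq = 2, z_qq = 5
E = 73/9, F = -8/3, G = 2; answer radicand W^2 = 82/9
unnormalised second-form numerators: l = 0, m = 2, n = 5; L = l/sqrt(82/9), and similarly M = m/sqrt(W^2), N = n/sqrt(W^2)
H = (E*n - 2*F*m + G*l) / (2*(EG - F^2)*sqrt(W^2)); E*n - 2*F*m + G*l = 461/9, EG - F^2 = 82/9, so H = (461/164)/sqrt(82/9)

Answer: H = 1383*sqrt(82)/13448


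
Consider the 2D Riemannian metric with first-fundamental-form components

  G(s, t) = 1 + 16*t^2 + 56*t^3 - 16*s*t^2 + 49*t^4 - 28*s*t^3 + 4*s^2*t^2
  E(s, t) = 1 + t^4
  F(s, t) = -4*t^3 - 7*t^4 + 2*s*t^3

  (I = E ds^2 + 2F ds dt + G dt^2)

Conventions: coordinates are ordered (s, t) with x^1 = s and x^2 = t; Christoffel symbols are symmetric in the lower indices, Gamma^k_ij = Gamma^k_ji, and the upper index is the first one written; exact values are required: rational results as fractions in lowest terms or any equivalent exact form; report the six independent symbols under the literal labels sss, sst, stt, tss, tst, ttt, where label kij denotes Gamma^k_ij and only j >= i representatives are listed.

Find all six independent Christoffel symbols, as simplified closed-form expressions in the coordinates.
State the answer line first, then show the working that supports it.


Answer: Gamma_sss = 0, Gamma_sst = 2*t^3/(4*s^2*t^2 - 28*s*t^3 - 16*s*t^2 + 50*t^4 + 56*t^3 + 16*t^2 + 1), Gamma_stt = (2*s*t^2 - 14*t^3 - 4*t^2)/(4*s^2*t^2 - 28*s*t^3 - 16*s*t^2 + 50*t^4 + 56*t^3 + 16*t^2 + 1), Gamma_tss = 0, Gamma_tst = (4*s*t^2 - 14*t^3 - 8*t^2)/(4*s^2*t^2 - 28*s*t^3 - 16*s*t^2 + 50*t^4 + 56*t^3 + 16*t^2 + 1), Gamma_ttt = (4*s^2*t - 42*s*t^2 - 16*s*t + 98*t^3 + 84*t^2 + 16*t)/(4*s^2*t^2 - 28*s*t^3 - 16*s*t^2 + 50*t^4 + 56*t^3 + 16*t^2 + 1)

E = 1 + t^4; F = -4*t^3 - 7*t^4 + 2*s*t^3; G = 1 + 16*t^2 + 56*t^3 - 16*s*t^2 + 49*t^4 - 28*s*t^3 + 4*s^2*t^2
Gamma^k_ij = (1/2) g^{kl} (d_i g_jl + d_j g_il - d_l g_ij), with g^inv = (1/(EG-F^2)) [[G, -F], [-F, E]]
first partials: E_s = 0, E_t = 4*t^3, F_s = 2*t^3, F_t = -12*t^2 - 28*t^3 + 6*s*t^2, G_s = -16*t^2 - 28*t^3 + 8*s*t^2, G_t = 32*t + 168*t^2 - 32*s*t + 196*t^3 - 84*s*t^2 + 8*s^2*t
D = EG - F^2 = 1 + 16*t^2 + 56*t^3 - 16*s*t^2 + 50*t^4 - 28*s*t^3 + 4*s^2*t^2
expanded: Gamma^s_ss = (G E_s - 2F F_s + F E_t)/(2D), Gamma^s_st = (G E_t - F G_s)/(2D), Gamma^s_tt = (2G F_t - G G_s - F G_t)/(2D), Gamma^t_ss = (2E F_s - E E_t - F E_s)/(2D), Gamma^t_st = (E G_s - F E_t)/(2D), Gamma^t_tt = (E G_t - 2F F_t + F G_s)/(2D); substitute and cancel common factors
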